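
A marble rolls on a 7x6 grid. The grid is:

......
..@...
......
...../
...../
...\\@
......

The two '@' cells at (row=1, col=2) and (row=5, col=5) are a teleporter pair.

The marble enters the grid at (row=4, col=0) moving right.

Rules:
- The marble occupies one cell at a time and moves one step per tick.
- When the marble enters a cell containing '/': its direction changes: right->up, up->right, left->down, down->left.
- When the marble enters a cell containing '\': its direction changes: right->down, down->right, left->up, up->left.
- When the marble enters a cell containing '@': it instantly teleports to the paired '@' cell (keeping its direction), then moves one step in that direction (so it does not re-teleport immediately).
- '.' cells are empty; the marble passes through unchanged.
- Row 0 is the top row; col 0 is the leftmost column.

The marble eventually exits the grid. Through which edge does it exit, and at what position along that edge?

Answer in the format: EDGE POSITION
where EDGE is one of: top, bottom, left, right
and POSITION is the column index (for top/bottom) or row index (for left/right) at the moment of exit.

Step 1: enter (4,0), '.' pass, move right to (4,1)
Step 2: enter (4,1), '.' pass, move right to (4,2)
Step 3: enter (4,2), '.' pass, move right to (4,3)
Step 4: enter (4,3), '.' pass, move right to (4,4)
Step 5: enter (4,4), '.' pass, move right to (4,5)
Step 6: enter (4,5), '/' deflects right->up, move up to (3,5)
Step 7: enter (3,5), '/' deflects up->right, move right to (3,6)
Step 8: at (3,6) — EXIT via right edge, pos 3

Answer: right 3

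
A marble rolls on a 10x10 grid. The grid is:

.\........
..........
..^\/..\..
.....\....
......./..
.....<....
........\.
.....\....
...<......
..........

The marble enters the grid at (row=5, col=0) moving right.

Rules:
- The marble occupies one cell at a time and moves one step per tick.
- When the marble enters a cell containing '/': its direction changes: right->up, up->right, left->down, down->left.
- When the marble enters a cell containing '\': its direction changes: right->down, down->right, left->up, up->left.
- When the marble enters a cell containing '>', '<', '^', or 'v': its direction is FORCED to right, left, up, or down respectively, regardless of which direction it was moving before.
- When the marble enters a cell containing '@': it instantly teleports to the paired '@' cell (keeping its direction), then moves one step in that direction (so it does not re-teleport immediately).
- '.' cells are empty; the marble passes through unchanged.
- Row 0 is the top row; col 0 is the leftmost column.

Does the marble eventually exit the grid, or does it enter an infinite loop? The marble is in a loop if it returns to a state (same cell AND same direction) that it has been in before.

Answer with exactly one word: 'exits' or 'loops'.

Answer: exits

Derivation:
Step 1: enter (5,0), '.' pass, move right to (5,1)
Step 2: enter (5,1), '.' pass, move right to (5,2)
Step 3: enter (5,2), '.' pass, move right to (5,3)
Step 4: enter (5,3), '.' pass, move right to (5,4)
Step 5: enter (5,4), '.' pass, move right to (5,5)
Step 6: enter (5,5), '<' forces right->left, move left to (5,4)
Step 7: enter (5,4), '.' pass, move left to (5,3)
Step 8: enter (5,3), '.' pass, move left to (5,2)
Step 9: enter (5,2), '.' pass, move left to (5,1)
Step 10: enter (5,1), '.' pass, move left to (5,0)
Step 11: enter (5,0), '.' pass, move left to (5,-1)
Step 12: at (5,-1) — EXIT via left edge, pos 5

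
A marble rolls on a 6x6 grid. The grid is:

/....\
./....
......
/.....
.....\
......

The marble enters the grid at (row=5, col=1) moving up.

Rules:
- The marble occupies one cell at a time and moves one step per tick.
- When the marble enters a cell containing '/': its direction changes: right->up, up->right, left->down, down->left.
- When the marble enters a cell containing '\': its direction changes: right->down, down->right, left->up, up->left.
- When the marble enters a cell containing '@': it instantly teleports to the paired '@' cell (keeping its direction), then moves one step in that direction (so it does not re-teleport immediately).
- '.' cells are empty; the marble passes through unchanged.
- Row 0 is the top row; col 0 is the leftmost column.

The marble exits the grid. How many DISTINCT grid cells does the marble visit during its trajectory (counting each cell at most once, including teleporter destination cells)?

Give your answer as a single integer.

Answer: 9

Derivation:
Step 1: enter (5,1), '.' pass, move up to (4,1)
Step 2: enter (4,1), '.' pass, move up to (3,1)
Step 3: enter (3,1), '.' pass, move up to (2,1)
Step 4: enter (2,1), '.' pass, move up to (1,1)
Step 5: enter (1,1), '/' deflects up->right, move right to (1,2)
Step 6: enter (1,2), '.' pass, move right to (1,3)
Step 7: enter (1,3), '.' pass, move right to (1,4)
Step 8: enter (1,4), '.' pass, move right to (1,5)
Step 9: enter (1,5), '.' pass, move right to (1,6)
Step 10: at (1,6) — EXIT via right edge, pos 1
Distinct cells visited: 9 (path length 9)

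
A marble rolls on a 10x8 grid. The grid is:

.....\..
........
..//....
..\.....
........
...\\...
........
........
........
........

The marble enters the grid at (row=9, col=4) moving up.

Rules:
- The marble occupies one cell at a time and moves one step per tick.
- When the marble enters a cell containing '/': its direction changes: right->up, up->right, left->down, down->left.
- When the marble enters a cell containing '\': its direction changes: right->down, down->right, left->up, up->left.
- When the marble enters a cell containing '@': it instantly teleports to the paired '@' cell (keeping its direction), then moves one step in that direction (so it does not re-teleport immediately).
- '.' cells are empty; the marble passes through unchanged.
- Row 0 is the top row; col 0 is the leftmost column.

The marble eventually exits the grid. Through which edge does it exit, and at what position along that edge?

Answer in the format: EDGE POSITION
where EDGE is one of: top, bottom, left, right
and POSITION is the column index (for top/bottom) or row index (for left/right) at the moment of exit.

Step 1: enter (9,4), '.' pass, move up to (8,4)
Step 2: enter (8,4), '.' pass, move up to (7,4)
Step 3: enter (7,4), '.' pass, move up to (6,4)
Step 4: enter (6,4), '.' pass, move up to (5,4)
Step 5: enter (5,4), '\' deflects up->left, move left to (5,3)
Step 6: enter (5,3), '\' deflects left->up, move up to (4,3)
Step 7: enter (4,3), '.' pass, move up to (3,3)
Step 8: enter (3,3), '.' pass, move up to (2,3)
Step 9: enter (2,3), '/' deflects up->right, move right to (2,4)
Step 10: enter (2,4), '.' pass, move right to (2,5)
Step 11: enter (2,5), '.' pass, move right to (2,6)
Step 12: enter (2,6), '.' pass, move right to (2,7)
Step 13: enter (2,7), '.' pass, move right to (2,8)
Step 14: at (2,8) — EXIT via right edge, pos 2

Answer: right 2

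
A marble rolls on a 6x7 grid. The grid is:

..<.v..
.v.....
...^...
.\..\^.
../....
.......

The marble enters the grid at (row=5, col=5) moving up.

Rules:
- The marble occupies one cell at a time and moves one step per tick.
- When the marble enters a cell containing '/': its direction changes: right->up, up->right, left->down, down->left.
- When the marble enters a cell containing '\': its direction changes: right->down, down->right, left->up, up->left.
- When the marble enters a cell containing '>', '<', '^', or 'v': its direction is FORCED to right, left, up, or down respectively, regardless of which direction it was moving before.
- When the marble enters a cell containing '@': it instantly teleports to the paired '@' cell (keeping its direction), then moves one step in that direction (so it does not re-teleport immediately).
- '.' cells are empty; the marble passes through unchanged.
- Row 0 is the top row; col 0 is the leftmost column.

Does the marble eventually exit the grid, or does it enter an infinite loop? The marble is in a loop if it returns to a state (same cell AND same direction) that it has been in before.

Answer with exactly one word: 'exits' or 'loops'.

Step 1: enter (5,5), '.' pass, move up to (4,5)
Step 2: enter (4,5), '.' pass, move up to (3,5)
Step 3: enter (3,5), '^' forces up->up, move up to (2,5)
Step 4: enter (2,5), '.' pass, move up to (1,5)
Step 5: enter (1,5), '.' pass, move up to (0,5)
Step 6: enter (0,5), '.' pass, move up to (-1,5)
Step 7: at (-1,5) — EXIT via top edge, pos 5

Answer: exits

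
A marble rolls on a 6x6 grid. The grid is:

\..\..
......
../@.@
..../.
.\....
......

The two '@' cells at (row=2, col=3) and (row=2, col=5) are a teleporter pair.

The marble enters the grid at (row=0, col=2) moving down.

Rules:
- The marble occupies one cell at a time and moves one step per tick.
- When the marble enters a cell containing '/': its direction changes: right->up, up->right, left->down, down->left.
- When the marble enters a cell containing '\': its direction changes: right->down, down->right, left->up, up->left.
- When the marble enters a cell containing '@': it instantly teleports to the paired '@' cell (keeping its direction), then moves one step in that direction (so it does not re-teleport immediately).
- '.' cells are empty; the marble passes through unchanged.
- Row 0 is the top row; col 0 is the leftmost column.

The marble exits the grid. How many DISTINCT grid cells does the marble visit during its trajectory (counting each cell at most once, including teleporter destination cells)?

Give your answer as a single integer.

Step 1: enter (0,2), '.' pass, move down to (1,2)
Step 2: enter (1,2), '.' pass, move down to (2,2)
Step 3: enter (2,2), '/' deflects down->left, move left to (2,1)
Step 4: enter (2,1), '.' pass, move left to (2,0)
Step 5: enter (2,0), '.' pass, move left to (2,-1)
Step 6: at (2,-1) — EXIT via left edge, pos 2
Distinct cells visited: 5 (path length 5)

Answer: 5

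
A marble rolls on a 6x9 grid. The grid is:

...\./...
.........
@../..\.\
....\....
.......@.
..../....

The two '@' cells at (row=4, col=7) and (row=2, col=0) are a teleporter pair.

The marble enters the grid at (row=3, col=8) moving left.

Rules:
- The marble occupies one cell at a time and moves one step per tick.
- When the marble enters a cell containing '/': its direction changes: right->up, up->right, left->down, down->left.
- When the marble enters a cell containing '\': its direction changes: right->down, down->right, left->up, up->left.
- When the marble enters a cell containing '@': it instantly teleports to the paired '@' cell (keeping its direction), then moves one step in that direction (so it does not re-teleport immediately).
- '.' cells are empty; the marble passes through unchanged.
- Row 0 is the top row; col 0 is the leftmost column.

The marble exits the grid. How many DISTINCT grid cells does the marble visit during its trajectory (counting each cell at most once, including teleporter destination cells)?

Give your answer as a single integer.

Step 1: enter (3,8), '.' pass, move left to (3,7)
Step 2: enter (3,7), '.' pass, move left to (3,6)
Step 3: enter (3,6), '.' pass, move left to (3,5)
Step 4: enter (3,5), '.' pass, move left to (3,4)
Step 5: enter (3,4), '\' deflects left->up, move up to (2,4)
Step 6: enter (2,4), '.' pass, move up to (1,4)
Step 7: enter (1,4), '.' pass, move up to (0,4)
Step 8: enter (0,4), '.' pass, move up to (-1,4)
Step 9: at (-1,4) — EXIT via top edge, pos 4
Distinct cells visited: 8 (path length 8)

Answer: 8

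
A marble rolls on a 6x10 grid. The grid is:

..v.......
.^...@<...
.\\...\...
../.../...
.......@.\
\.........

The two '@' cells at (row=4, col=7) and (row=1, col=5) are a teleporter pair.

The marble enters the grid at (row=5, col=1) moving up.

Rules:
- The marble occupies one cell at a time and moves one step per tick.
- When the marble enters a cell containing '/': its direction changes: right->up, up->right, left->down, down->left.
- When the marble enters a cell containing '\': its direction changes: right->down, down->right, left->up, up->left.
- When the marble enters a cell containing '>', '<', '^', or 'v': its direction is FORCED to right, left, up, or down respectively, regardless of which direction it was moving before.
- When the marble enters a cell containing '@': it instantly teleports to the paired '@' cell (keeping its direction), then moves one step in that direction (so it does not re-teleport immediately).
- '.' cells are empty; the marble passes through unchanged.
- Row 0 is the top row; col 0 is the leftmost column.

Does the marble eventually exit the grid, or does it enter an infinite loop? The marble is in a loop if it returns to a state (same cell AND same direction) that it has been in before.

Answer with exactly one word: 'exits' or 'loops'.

Step 1: enter (5,1), '.' pass, move up to (4,1)
Step 2: enter (4,1), '.' pass, move up to (3,1)
Step 3: enter (3,1), '.' pass, move up to (2,1)
Step 4: enter (2,1), '\' deflects up->left, move left to (2,0)
Step 5: enter (2,0), '.' pass, move left to (2,-1)
Step 6: at (2,-1) — EXIT via left edge, pos 2

Answer: exits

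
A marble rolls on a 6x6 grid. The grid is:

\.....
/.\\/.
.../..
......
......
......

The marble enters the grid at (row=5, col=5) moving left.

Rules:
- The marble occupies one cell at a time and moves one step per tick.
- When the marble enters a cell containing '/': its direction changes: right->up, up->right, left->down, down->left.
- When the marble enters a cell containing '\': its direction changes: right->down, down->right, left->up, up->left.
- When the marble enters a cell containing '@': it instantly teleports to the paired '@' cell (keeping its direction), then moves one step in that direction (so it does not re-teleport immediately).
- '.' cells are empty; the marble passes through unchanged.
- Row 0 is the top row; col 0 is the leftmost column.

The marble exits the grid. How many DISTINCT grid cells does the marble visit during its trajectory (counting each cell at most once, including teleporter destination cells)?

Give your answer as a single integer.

Answer: 6

Derivation:
Step 1: enter (5,5), '.' pass, move left to (5,4)
Step 2: enter (5,4), '.' pass, move left to (5,3)
Step 3: enter (5,3), '.' pass, move left to (5,2)
Step 4: enter (5,2), '.' pass, move left to (5,1)
Step 5: enter (5,1), '.' pass, move left to (5,0)
Step 6: enter (5,0), '.' pass, move left to (5,-1)
Step 7: at (5,-1) — EXIT via left edge, pos 5
Distinct cells visited: 6 (path length 6)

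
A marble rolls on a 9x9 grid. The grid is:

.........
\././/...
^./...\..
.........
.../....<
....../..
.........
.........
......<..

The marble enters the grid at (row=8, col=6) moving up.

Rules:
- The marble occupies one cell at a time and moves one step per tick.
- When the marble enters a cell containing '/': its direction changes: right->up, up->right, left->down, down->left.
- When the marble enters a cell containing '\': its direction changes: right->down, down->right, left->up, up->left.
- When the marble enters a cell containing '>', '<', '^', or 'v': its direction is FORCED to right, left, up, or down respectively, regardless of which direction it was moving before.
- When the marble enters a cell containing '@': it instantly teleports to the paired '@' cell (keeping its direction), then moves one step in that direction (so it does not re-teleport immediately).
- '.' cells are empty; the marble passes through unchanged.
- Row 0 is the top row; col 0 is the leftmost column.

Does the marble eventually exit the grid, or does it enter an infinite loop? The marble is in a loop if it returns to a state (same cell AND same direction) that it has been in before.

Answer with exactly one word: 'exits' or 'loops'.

Step 1: enter (8,6), '<' forces up->left, move left to (8,5)
Step 2: enter (8,5), '.' pass, move left to (8,4)
Step 3: enter (8,4), '.' pass, move left to (8,3)
Step 4: enter (8,3), '.' pass, move left to (8,2)
Step 5: enter (8,2), '.' pass, move left to (8,1)
Step 6: enter (8,1), '.' pass, move left to (8,0)
Step 7: enter (8,0), '.' pass, move left to (8,-1)
Step 8: at (8,-1) — EXIT via left edge, pos 8

Answer: exits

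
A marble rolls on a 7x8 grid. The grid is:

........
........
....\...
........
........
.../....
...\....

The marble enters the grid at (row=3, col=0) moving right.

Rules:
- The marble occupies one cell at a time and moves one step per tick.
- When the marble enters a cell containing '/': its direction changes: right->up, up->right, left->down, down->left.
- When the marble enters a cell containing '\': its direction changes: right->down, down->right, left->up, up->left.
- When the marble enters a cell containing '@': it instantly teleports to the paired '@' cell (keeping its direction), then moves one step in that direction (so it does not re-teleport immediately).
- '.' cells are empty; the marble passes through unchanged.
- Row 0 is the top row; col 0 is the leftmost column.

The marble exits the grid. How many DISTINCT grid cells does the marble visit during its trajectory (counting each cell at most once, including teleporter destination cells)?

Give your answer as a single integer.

Answer: 8

Derivation:
Step 1: enter (3,0), '.' pass, move right to (3,1)
Step 2: enter (3,1), '.' pass, move right to (3,2)
Step 3: enter (3,2), '.' pass, move right to (3,3)
Step 4: enter (3,3), '.' pass, move right to (3,4)
Step 5: enter (3,4), '.' pass, move right to (3,5)
Step 6: enter (3,5), '.' pass, move right to (3,6)
Step 7: enter (3,6), '.' pass, move right to (3,7)
Step 8: enter (3,7), '.' pass, move right to (3,8)
Step 9: at (3,8) — EXIT via right edge, pos 3
Distinct cells visited: 8 (path length 8)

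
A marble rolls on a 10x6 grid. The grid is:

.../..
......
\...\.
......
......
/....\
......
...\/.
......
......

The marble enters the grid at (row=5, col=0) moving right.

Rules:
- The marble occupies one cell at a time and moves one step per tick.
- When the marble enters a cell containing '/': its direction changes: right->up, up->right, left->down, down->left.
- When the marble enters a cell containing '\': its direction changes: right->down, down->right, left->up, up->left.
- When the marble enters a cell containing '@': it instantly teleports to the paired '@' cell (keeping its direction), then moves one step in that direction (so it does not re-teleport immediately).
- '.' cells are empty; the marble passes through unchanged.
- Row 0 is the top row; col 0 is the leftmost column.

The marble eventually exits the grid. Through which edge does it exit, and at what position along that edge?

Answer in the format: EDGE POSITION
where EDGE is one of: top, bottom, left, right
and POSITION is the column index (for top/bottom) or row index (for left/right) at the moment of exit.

Answer: left 2

Derivation:
Step 1: enter (5,0), '/' deflects right->up, move up to (4,0)
Step 2: enter (4,0), '.' pass, move up to (3,0)
Step 3: enter (3,0), '.' pass, move up to (2,0)
Step 4: enter (2,0), '\' deflects up->left, move left to (2,-1)
Step 5: at (2,-1) — EXIT via left edge, pos 2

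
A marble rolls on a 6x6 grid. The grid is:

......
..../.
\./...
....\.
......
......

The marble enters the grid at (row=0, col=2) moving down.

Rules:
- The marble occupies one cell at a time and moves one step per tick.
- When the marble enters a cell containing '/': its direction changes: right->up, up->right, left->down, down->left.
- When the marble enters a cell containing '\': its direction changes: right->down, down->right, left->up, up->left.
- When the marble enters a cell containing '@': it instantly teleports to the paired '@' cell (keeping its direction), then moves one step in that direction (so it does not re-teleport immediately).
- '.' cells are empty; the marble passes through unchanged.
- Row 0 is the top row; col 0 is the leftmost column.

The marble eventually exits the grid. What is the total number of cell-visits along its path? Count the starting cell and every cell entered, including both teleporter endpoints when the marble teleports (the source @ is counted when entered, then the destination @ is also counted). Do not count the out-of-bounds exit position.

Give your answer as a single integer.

Step 1: enter (0,2), '.' pass, move down to (1,2)
Step 2: enter (1,2), '.' pass, move down to (2,2)
Step 3: enter (2,2), '/' deflects down->left, move left to (2,1)
Step 4: enter (2,1), '.' pass, move left to (2,0)
Step 5: enter (2,0), '\' deflects left->up, move up to (1,0)
Step 6: enter (1,0), '.' pass, move up to (0,0)
Step 7: enter (0,0), '.' pass, move up to (-1,0)
Step 8: at (-1,0) — EXIT via top edge, pos 0
Path length (cell visits): 7

Answer: 7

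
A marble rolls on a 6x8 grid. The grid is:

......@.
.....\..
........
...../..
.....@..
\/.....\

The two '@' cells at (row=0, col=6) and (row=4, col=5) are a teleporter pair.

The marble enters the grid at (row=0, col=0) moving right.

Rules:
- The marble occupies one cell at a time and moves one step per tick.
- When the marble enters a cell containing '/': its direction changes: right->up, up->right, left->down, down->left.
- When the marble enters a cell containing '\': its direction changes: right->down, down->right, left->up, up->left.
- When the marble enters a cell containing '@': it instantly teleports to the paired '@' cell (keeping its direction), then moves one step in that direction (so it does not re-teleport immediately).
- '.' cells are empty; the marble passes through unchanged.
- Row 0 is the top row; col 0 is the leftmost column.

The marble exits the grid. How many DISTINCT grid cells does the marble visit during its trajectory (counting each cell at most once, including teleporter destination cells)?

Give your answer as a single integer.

Step 1: enter (0,0), '.' pass, move right to (0,1)
Step 2: enter (0,1), '.' pass, move right to (0,2)
Step 3: enter (0,2), '.' pass, move right to (0,3)
Step 4: enter (0,3), '.' pass, move right to (0,4)
Step 5: enter (0,4), '.' pass, move right to (0,5)
Step 6: enter (0,5), '.' pass, move right to (0,6)
Step 7: enter (0,6), '@' teleport (0,6)->(4,5), also enter (4,5), move right to (4,6)
Step 8: enter (4,6), '.' pass, move right to (4,7)
Step 9: enter (4,7), '.' pass, move right to (4,8)
Step 10: at (4,8) — EXIT via right edge, pos 4
Distinct cells visited: 10 (path length 10)

Answer: 10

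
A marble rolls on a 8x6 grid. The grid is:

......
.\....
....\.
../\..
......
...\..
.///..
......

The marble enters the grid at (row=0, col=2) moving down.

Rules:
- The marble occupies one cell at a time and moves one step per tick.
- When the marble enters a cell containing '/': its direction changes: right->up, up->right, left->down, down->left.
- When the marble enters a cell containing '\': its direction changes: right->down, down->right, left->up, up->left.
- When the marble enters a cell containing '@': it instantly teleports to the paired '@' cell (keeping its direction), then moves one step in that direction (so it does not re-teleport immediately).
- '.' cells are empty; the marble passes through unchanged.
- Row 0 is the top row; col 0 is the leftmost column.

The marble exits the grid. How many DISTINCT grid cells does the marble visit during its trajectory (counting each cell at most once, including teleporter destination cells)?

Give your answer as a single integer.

Step 1: enter (0,2), '.' pass, move down to (1,2)
Step 2: enter (1,2), '.' pass, move down to (2,2)
Step 3: enter (2,2), '.' pass, move down to (3,2)
Step 4: enter (3,2), '/' deflects down->left, move left to (3,1)
Step 5: enter (3,1), '.' pass, move left to (3,0)
Step 6: enter (3,0), '.' pass, move left to (3,-1)
Step 7: at (3,-1) — EXIT via left edge, pos 3
Distinct cells visited: 6 (path length 6)

Answer: 6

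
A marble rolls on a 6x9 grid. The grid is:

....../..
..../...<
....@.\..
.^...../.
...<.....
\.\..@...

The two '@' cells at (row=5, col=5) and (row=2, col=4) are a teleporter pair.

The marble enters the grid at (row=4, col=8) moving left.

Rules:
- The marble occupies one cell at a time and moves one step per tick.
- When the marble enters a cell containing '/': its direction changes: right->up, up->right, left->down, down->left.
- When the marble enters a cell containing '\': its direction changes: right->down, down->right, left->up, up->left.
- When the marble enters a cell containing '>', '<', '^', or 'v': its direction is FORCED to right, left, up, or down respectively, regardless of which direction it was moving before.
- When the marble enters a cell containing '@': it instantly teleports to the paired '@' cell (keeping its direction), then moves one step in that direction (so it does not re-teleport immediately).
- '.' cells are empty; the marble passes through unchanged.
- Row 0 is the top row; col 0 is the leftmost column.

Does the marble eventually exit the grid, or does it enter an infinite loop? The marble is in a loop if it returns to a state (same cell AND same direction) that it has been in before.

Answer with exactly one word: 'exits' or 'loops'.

Answer: exits

Derivation:
Step 1: enter (4,8), '.' pass, move left to (4,7)
Step 2: enter (4,7), '.' pass, move left to (4,6)
Step 3: enter (4,6), '.' pass, move left to (4,5)
Step 4: enter (4,5), '.' pass, move left to (4,4)
Step 5: enter (4,4), '.' pass, move left to (4,3)
Step 6: enter (4,3), '<' forces left->left, move left to (4,2)
Step 7: enter (4,2), '.' pass, move left to (4,1)
Step 8: enter (4,1), '.' pass, move left to (4,0)
Step 9: enter (4,0), '.' pass, move left to (4,-1)
Step 10: at (4,-1) — EXIT via left edge, pos 4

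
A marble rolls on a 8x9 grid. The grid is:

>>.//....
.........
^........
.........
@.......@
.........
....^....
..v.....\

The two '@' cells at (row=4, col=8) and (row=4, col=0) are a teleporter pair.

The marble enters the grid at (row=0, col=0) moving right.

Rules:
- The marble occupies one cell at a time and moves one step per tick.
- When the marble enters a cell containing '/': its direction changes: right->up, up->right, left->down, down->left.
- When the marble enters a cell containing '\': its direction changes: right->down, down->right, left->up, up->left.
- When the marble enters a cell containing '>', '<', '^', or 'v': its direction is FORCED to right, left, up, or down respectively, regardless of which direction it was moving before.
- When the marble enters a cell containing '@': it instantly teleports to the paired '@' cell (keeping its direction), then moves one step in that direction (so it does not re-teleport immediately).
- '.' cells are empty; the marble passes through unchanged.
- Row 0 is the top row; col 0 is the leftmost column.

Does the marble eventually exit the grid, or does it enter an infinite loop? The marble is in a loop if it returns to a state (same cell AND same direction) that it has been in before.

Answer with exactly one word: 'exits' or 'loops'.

Step 1: enter (0,0), '>' forces right->right, move right to (0,1)
Step 2: enter (0,1), '>' forces right->right, move right to (0,2)
Step 3: enter (0,2), '.' pass, move right to (0,3)
Step 4: enter (0,3), '/' deflects right->up, move up to (-1,3)
Step 5: at (-1,3) — EXIT via top edge, pos 3

Answer: exits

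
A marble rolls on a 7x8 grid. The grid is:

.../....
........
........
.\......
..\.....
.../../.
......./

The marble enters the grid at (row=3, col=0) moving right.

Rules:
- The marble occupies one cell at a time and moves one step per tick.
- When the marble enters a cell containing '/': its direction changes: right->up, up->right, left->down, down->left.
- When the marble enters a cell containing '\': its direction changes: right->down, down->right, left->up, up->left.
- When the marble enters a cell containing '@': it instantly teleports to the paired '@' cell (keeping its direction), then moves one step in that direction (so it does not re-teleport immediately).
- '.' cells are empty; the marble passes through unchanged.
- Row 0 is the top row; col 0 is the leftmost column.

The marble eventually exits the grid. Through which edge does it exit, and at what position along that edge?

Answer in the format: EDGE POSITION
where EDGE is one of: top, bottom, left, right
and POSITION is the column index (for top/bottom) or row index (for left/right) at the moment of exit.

Step 1: enter (3,0), '.' pass, move right to (3,1)
Step 2: enter (3,1), '\' deflects right->down, move down to (4,1)
Step 3: enter (4,1), '.' pass, move down to (5,1)
Step 4: enter (5,1), '.' pass, move down to (6,1)
Step 5: enter (6,1), '.' pass, move down to (7,1)
Step 6: at (7,1) — EXIT via bottom edge, pos 1

Answer: bottom 1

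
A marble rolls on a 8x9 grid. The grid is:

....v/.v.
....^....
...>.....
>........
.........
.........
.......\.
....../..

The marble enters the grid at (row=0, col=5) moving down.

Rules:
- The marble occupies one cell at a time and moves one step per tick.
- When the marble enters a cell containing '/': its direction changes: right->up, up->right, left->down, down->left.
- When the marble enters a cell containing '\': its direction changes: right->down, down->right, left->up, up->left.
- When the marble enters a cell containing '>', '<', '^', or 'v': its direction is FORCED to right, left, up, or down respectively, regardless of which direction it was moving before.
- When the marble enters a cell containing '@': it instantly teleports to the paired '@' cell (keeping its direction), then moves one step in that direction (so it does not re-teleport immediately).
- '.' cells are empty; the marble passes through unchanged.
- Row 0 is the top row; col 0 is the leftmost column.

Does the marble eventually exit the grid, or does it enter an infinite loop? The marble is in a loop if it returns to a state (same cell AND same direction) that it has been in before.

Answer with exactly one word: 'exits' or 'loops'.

Step 1: enter (0,5), '/' deflects down->left, move left to (0,4)
Step 2: enter (0,4), 'v' forces left->down, move down to (1,4)
Step 3: enter (1,4), '^' forces down->up, move up to (0,4)
Step 4: enter (0,4), 'v' forces up->down, move down to (1,4)
Step 5: at (1,4) dir=down — LOOP DETECTED (seen before)

Answer: loops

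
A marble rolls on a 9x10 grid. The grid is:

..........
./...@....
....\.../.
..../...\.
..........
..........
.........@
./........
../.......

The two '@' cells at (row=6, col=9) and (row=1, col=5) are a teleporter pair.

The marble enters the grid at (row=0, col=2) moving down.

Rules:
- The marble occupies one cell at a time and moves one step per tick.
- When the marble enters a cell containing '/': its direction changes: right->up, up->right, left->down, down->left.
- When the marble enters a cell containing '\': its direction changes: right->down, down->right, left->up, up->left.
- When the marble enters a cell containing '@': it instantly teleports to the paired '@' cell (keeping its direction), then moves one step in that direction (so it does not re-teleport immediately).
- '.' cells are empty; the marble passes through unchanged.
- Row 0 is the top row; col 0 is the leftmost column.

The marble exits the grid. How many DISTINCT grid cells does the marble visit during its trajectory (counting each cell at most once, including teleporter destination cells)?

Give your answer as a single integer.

Answer: 11

Derivation:
Step 1: enter (0,2), '.' pass, move down to (1,2)
Step 2: enter (1,2), '.' pass, move down to (2,2)
Step 3: enter (2,2), '.' pass, move down to (3,2)
Step 4: enter (3,2), '.' pass, move down to (4,2)
Step 5: enter (4,2), '.' pass, move down to (5,2)
Step 6: enter (5,2), '.' pass, move down to (6,2)
Step 7: enter (6,2), '.' pass, move down to (7,2)
Step 8: enter (7,2), '.' pass, move down to (8,2)
Step 9: enter (8,2), '/' deflects down->left, move left to (8,1)
Step 10: enter (8,1), '.' pass, move left to (8,0)
Step 11: enter (8,0), '.' pass, move left to (8,-1)
Step 12: at (8,-1) — EXIT via left edge, pos 8
Distinct cells visited: 11 (path length 11)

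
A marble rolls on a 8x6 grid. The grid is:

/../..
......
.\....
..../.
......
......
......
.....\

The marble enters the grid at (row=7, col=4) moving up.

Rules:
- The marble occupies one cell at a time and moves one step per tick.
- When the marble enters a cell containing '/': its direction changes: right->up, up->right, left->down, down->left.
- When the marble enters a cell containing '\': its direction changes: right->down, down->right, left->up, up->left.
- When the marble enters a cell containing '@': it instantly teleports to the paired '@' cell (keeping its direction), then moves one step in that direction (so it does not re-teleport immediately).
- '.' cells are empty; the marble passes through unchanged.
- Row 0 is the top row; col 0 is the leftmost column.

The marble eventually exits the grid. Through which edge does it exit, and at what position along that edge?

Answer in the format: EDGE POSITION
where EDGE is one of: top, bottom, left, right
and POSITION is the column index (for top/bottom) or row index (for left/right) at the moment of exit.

Answer: right 3

Derivation:
Step 1: enter (7,4), '.' pass, move up to (6,4)
Step 2: enter (6,4), '.' pass, move up to (5,4)
Step 3: enter (5,4), '.' pass, move up to (4,4)
Step 4: enter (4,4), '.' pass, move up to (3,4)
Step 5: enter (3,4), '/' deflects up->right, move right to (3,5)
Step 6: enter (3,5), '.' pass, move right to (3,6)
Step 7: at (3,6) — EXIT via right edge, pos 3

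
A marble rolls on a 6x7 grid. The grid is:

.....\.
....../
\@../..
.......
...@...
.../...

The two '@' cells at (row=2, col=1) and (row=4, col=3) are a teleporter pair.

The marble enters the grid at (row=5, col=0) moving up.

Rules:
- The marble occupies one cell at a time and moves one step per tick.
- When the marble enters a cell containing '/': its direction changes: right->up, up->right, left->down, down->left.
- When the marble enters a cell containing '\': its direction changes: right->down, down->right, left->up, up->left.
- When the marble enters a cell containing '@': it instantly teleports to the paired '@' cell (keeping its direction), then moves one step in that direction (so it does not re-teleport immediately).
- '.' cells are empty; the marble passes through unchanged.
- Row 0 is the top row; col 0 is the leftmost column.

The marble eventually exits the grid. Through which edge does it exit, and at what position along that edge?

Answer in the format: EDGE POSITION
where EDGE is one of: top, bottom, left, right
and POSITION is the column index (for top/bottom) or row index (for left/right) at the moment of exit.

Answer: left 2

Derivation:
Step 1: enter (5,0), '.' pass, move up to (4,0)
Step 2: enter (4,0), '.' pass, move up to (3,0)
Step 3: enter (3,0), '.' pass, move up to (2,0)
Step 4: enter (2,0), '\' deflects up->left, move left to (2,-1)
Step 5: at (2,-1) — EXIT via left edge, pos 2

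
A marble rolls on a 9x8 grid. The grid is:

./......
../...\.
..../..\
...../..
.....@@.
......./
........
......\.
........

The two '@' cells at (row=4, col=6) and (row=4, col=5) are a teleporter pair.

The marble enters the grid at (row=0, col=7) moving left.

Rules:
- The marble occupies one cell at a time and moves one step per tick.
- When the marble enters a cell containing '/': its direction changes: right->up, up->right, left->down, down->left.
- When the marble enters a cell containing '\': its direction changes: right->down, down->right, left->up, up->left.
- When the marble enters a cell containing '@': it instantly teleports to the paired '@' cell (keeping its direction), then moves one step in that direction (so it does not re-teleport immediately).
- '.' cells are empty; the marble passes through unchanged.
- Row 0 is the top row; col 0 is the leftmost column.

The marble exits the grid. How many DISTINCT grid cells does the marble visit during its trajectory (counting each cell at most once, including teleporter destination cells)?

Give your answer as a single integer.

Step 1: enter (0,7), '.' pass, move left to (0,6)
Step 2: enter (0,6), '.' pass, move left to (0,5)
Step 3: enter (0,5), '.' pass, move left to (0,4)
Step 4: enter (0,4), '.' pass, move left to (0,3)
Step 5: enter (0,3), '.' pass, move left to (0,2)
Step 6: enter (0,2), '.' pass, move left to (0,1)
Step 7: enter (0,1), '/' deflects left->down, move down to (1,1)
Step 8: enter (1,1), '.' pass, move down to (2,1)
Step 9: enter (2,1), '.' pass, move down to (3,1)
Step 10: enter (3,1), '.' pass, move down to (4,1)
Step 11: enter (4,1), '.' pass, move down to (5,1)
Step 12: enter (5,1), '.' pass, move down to (6,1)
Step 13: enter (6,1), '.' pass, move down to (7,1)
Step 14: enter (7,1), '.' pass, move down to (8,1)
Step 15: enter (8,1), '.' pass, move down to (9,1)
Step 16: at (9,1) — EXIT via bottom edge, pos 1
Distinct cells visited: 15 (path length 15)

Answer: 15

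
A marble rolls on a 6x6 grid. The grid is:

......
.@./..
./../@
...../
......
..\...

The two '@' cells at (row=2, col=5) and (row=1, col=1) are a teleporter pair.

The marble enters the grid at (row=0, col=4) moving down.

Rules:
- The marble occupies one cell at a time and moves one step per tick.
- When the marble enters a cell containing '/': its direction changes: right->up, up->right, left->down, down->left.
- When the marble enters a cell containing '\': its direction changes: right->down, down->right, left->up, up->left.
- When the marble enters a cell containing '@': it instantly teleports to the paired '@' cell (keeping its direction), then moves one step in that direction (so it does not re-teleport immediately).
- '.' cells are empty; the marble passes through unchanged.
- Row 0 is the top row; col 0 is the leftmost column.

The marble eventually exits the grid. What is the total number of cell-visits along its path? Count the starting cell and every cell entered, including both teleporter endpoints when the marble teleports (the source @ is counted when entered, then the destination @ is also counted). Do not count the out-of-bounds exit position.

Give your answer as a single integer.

Answer: 9

Derivation:
Step 1: enter (0,4), '.' pass, move down to (1,4)
Step 2: enter (1,4), '.' pass, move down to (2,4)
Step 3: enter (2,4), '/' deflects down->left, move left to (2,3)
Step 4: enter (2,3), '.' pass, move left to (2,2)
Step 5: enter (2,2), '.' pass, move left to (2,1)
Step 6: enter (2,1), '/' deflects left->down, move down to (3,1)
Step 7: enter (3,1), '.' pass, move down to (4,1)
Step 8: enter (4,1), '.' pass, move down to (5,1)
Step 9: enter (5,1), '.' pass, move down to (6,1)
Step 10: at (6,1) — EXIT via bottom edge, pos 1
Path length (cell visits): 9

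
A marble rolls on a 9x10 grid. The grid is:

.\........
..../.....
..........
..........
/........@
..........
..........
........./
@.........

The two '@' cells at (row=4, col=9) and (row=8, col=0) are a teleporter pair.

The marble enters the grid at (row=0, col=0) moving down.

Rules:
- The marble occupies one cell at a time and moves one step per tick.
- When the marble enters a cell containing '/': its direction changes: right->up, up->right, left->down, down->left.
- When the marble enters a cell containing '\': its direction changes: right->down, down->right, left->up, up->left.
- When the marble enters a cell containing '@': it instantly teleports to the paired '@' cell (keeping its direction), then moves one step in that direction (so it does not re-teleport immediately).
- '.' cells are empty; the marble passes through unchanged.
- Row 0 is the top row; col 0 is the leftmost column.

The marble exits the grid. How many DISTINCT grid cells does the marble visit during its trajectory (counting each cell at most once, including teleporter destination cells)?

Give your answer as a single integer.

Step 1: enter (0,0), '.' pass, move down to (1,0)
Step 2: enter (1,0), '.' pass, move down to (2,0)
Step 3: enter (2,0), '.' pass, move down to (3,0)
Step 4: enter (3,0), '.' pass, move down to (4,0)
Step 5: enter (4,0), '/' deflects down->left, move left to (4,-1)
Step 6: at (4,-1) — EXIT via left edge, pos 4
Distinct cells visited: 5 (path length 5)

Answer: 5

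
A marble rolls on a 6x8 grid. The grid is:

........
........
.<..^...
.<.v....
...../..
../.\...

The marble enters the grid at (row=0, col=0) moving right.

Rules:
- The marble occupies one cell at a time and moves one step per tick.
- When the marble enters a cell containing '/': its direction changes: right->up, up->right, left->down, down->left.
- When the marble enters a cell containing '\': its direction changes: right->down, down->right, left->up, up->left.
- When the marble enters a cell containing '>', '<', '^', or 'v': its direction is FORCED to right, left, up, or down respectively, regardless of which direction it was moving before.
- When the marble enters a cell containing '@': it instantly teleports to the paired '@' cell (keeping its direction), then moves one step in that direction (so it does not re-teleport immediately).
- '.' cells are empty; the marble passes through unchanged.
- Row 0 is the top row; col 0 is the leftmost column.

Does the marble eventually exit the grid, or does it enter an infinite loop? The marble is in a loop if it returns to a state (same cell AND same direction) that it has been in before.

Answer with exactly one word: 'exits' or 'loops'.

Answer: exits

Derivation:
Step 1: enter (0,0), '.' pass, move right to (0,1)
Step 2: enter (0,1), '.' pass, move right to (0,2)
Step 3: enter (0,2), '.' pass, move right to (0,3)
Step 4: enter (0,3), '.' pass, move right to (0,4)
Step 5: enter (0,4), '.' pass, move right to (0,5)
Step 6: enter (0,5), '.' pass, move right to (0,6)
Step 7: enter (0,6), '.' pass, move right to (0,7)
Step 8: enter (0,7), '.' pass, move right to (0,8)
Step 9: at (0,8) — EXIT via right edge, pos 0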